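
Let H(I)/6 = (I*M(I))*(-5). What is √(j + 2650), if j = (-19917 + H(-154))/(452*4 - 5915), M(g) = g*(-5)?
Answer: √2448689/37 ≈ 42.293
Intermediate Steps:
M(g) = -5*g
H(I) = 150*I² (H(I) = 6*((I*(-5*I))*(-5)) = 6*(-5*I²*(-5)) = 6*(25*I²) = 150*I²)
j = -1179161/1369 (j = (-19917 + 150*(-154)²)/(452*4 - 5915) = (-19917 + 150*23716)/(1808 - 5915) = (-19917 + 3557400)/(-4107) = 3537483*(-1/4107) = -1179161/1369 ≈ -861.33)
√(j + 2650) = √(-1179161/1369 + 2650) = √(2448689/1369) = √2448689/37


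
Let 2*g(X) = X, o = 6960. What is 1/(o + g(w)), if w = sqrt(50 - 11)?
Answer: 9280/64588787 - 2*sqrt(39)/193766361 ≈ 0.00014361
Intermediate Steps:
w = sqrt(39) ≈ 6.2450
g(X) = X/2
1/(o + g(w)) = 1/(6960 + sqrt(39)/2)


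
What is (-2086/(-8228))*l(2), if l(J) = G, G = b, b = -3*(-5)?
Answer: 15645/4114 ≈ 3.8029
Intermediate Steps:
b = 15
G = 15
l(J) = 15
(-2086/(-8228))*l(2) = -2086/(-8228)*15 = -2086*(-1/8228)*15 = (1043/4114)*15 = 15645/4114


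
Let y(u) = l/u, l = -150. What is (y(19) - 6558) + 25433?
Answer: 358475/19 ≈ 18867.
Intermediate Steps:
y(u) = -150/u
(y(19) - 6558) + 25433 = (-150/19 - 6558) + 25433 = -124752/19 + 25433 = 358475/19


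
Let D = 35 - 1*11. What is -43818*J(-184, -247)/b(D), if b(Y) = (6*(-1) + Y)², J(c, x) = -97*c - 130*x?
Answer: -182421637/27 ≈ -6.7564e+6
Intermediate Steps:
J(c, x) = -130*x - 97*c
D = 24 (D = 35 - 11 = 24)
b(Y) = (-6 + Y)²
-43818*J(-184, -247)/b(D) = -43818*(-130*(-247) - 97*(-184))/(-6 + 24)² = -43818/(18²/(32110 + 17848)) = -43818/(324/49958) = -43818/(324*(1/49958)) = -43818/162/24979 = -43818*24979/162 = -182421637/27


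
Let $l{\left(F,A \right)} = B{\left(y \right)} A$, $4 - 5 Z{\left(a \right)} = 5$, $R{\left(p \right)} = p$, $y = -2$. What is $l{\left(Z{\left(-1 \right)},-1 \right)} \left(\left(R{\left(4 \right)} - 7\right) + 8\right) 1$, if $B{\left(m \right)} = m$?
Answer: $10$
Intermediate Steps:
$Z{\left(a \right)} = - \frac{1}{5}$ ($Z{\left(a \right)} = \frac{4}{5} - 1 = - \frac{1}{5}$)
$l{\left(F,A \right)} = - 2 A$
$l{\left(Z{\left(-1 \right)},-1 \right)} \left(\left(R{\left(4 \right)} - 7\right) + 8\right) 1 = \left(-2\right) \left(-1\right) \left(\left(4 - 7\right) + 8\right) 1 = 2 \left(-3 + 8\right) 1 = 2 \cdot 5 \cdot 1 = 10 \cdot 1 = 10$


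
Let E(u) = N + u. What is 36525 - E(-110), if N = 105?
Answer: 36530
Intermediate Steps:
E(u) = 105 + u
36525 - E(-110) = 36525 - (105 - 110) = 36525 - 1*(-5) = 36525 + 5 = 36530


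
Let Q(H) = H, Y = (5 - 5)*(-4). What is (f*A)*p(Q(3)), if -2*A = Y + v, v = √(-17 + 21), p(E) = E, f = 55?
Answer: -165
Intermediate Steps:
Y = 0 (Y = 0*(-4) = 0)
v = 2 (v = √4 = 2)
A = -1 (A = -(0 + 2)/2 = -½*2 = -1)
(f*A)*p(Q(3)) = (55*(-1))*3 = -55*3 = -165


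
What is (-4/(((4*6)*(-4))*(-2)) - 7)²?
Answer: 113569/2304 ≈ 49.292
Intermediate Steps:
(-4/(((4*6)*(-4))*(-2)) - 7)² = (-4/((24*(-4))*(-2)) - 7)² = (-4/((-96*(-2))) - 7)² = (-4/192 - 7)² = (-4*1/192 - 7)² = (-1/48 - 7)² = (-337/48)² = 113569/2304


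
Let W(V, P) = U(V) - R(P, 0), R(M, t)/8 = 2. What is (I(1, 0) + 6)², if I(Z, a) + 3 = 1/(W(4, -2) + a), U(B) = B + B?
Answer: 529/64 ≈ 8.2656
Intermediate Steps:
R(M, t) = 16 (R(M, t) = 8*2 = 16)
U(B) = 2*B
W(V, P) = -16 + 2*V (W(V, P) = 2*V - 1*16 = 2*V - 16 = -16 + 2*V)
I(Z, a) = -3 + 1/(-8 + a) (I(Z, a) = -3 + 1/((-16 + 2*4) + a) = -3 + 1/((-16 + 8) + a) = -3 + 1/(-8 + a))
(I(1, 0) + 6)² = ((25 - 3*0)/(-8 + 0) + 6)² = ((25 + 0)/(-8) + 6)² = (-⅛*25 + 6)² = (-25/8 + 6)² = (23/8)² = 529/64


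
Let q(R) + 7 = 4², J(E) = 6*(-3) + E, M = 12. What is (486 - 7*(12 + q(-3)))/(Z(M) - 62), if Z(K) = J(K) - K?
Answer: -339/80 ≈ -4.2375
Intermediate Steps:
J(E) = -18 + E
Z(K) = -18 (Z(K) = (-18 + K) - K = -18)
q(R) = 9 (q(R) = -7 + 4² = -7 + 16 = 9)
(486 - 7*(12 + q(-3)))/(Z(M) - 62) = (486 - 7*(12 + 9))/(-18 - 62) = (486 - 7*21)/(-80) = (486 - 147)*(-1/80) = 339*(-1/80) = -339/80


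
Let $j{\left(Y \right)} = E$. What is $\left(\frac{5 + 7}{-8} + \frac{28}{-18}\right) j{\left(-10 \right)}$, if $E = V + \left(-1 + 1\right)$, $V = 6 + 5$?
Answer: $- \frac{605}{18} \approx -33.611$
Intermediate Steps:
$V = 11$
$E = 11$ ($E = 11 + \left(-1 + 1\right) = 11 + 0 = 11$)
$j{\left(Y \right)} = 11$
$\left(\frac{5 + 7}{-8} + \frac{28}{-18}\right) j{\left(-10 \right)} = \left(\frac{5 + 7}{-8} + \frac{28}{-18}\right) 11 = \left(12 \left(- \frac{1}{8}\right) + 28 \left(- \frac{1}{18}\right)\right) 11 = \left(- \frac{3}{2} - \frac{14}{9}\right) 11 = \left(- \frac{55}{18}\right) 11 = - \frac{605}{18}$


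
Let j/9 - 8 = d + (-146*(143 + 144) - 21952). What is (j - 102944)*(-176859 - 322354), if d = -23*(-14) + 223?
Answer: 335797122089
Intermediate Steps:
d = 545 (d = 322 + 223 = 545)
j = -569709 (j = 72 + 9*(545 + (-146*(143 + 144) - 21952)) = 72 + 9*(545 + (-146*287 - 21952)) = 72 + 9*(545 + (-41902 - 21952)) = 72 + 9*(545 - 63854) = 72 + 9*(-63309) = 72 - 569781 = -569709)
(j - 102944)*(-176859 - 322354) = (-569709 - 102944)*(-176859 - 322354) = -672653*(-499213) = 335797122089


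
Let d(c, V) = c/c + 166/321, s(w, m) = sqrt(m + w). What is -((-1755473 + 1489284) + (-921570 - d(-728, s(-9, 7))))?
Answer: 381271126/321 ≈ 1.1878e+6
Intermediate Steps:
d(c, V) = 487/321 (d(c, V) = 1 + 166*(1/321) = 1 + 166/321 = 487/321)
-((-1755473 + 1489284) + (-921570 - d(-728, s(-9, 7)))) = -((-1755473 + 1489284) + (-921570 - 1*487/321)) = -(-266189 + (-921570 - 487/321)) = -(-266189 - 295824457/321) = -1*(-381271126/321) = 381271126/321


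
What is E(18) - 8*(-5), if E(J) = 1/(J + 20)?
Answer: 1521/38 ≈ 40.026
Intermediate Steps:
E(J) = 1/(20 + J)
E(18) - 8*(-5) = 1/(20 + 18) - 8*(-5) = 1/38 + 40 = 1521/38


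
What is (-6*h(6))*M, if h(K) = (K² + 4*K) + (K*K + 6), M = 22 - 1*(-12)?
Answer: -20808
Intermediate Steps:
M = 34 (M = 22 + 12 = 34)
h(K) = 6 + 2*K² + 4*K (h(K) = (K² + 4*K) + (K² + 6) = (K² + 4*K) + (6 + K²) = 6 + 2*K² + 4*K)
(-6*h(6))*M = -6*(6 + 2*6² + 4*6)*34 = -6*(6 + 2*36 + 24)*34 = -6*(6 + 72 + 24)*34 = -6*102*34 = -612*34 = -20808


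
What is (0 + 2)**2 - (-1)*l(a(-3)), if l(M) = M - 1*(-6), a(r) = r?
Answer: 7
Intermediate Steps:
l(M) = 6 + M (l(M) = M + 6 = 6 + M)
(0 + 2)**2 - (-1)*l(a(-3)) = (0 + 2)**2 - (-1)*(6 - 3) = 2**2 - (-1)*3 = 4 - 1*(-3) = 4 + 3 = 7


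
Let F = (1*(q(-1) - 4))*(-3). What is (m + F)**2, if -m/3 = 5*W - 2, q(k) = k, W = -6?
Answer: 12321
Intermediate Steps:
m = 96 (m = -3*(5*(-6) - 2) = -3*(-30 - 2) = -3*(-32) = 96)
F = 15 (F = (1*(-1 - 4))*(-3) = (1*(-5))*(-3) = -5*(-3) = 15)
(m + F)**2 = (96 + 15)**2 = 111**2 = 12321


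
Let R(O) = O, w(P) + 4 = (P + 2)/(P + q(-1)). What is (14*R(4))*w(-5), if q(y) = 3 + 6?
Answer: -266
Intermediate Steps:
q(y) = 9
w(P) = -4 + (2 + P)/(9 + P) (w(P) = -4 + (P + 2)/(P + 9) = -4 + (2 + P)/(9 + P))
(14*R(4))*w(-5) = (14*4)*((-34 - 3*(-5))/(9 - 5)) = 56*((-34 + 15)/4) = 56*((1/4)*(-19)) = 56*(-19/4) = -266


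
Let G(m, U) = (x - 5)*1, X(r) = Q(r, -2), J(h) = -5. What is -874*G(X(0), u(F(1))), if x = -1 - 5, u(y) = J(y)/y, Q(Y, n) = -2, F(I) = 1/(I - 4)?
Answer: 9614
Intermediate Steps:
F(I) = 1/(-4 + I)
u(y) = -5/y
x = -6
X(r) = -2
G(m, U) = -11 (G(m, U) = (-6 - 5)*1 = -11*1 = -11)
-874*G(X(0), u(F(1))) = -874*(-11) = 9614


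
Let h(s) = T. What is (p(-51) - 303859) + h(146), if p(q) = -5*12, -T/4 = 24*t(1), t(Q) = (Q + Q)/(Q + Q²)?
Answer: -304015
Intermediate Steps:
t(Q) = 2*Q/(Q + Q²) (t(Q) = (2*Q)/(Q + Q²) = 2*Q/(Q + Q²))
T = -96 (T = -96*2/(1 + 1) = -96*2/2 = -96*2*(½) = -96 ≈ -96.000)
p(q) = -60
h(s) = -96
(p(-51) - 303859) + h(146) = (-60 - 303859) - 96 = -303919 - 96 = -304015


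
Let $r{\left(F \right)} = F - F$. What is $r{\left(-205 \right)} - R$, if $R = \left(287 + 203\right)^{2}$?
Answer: $-240100$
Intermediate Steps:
$R = 240100$ ($R = 490^{2} = 240100$)
$r{\left(F \right)} = 0$
$r{\left(-205 \right)} - R = 0 - 240100 = -240100$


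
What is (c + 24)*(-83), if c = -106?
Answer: 6806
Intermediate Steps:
(c + 24)*(-83) = (-106 + 24)*(-83) = -82*(-83) = 6806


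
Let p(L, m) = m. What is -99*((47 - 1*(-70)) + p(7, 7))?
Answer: -12276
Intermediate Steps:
-99*((47 - 1*(-70)) + p(7, 7)) = -99*((47 - 1*(-70)) + 7) = -99*((47 + 70) + 7) = -99*(117 + 7) = -99*124 = -12276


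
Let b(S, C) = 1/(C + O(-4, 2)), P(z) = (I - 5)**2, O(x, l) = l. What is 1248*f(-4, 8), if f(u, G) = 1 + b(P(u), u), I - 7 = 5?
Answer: 624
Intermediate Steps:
I = 12 (I = 7 + 5 = 12)
P(z) = 49 (P(z) = (12 - 5)**2 = 7**2 = 49)
b(S, C) = 1/(2 + C) (b(S, C) = 1/(C + 2) = 1/(2 + C))
f(u, G) = 1 + 1/(2 + u)
1248*f(-4, 8) = 1248*((3 - 4)/(2 - 4)) = 1248*(-1/(-2)) = 1248*(-1/2*(-1)) = 1248*(1/2) = 624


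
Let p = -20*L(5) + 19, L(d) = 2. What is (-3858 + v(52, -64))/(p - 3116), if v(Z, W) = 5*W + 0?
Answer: 4178/3137 ≈ 1.3318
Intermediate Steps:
v(Z, W) = 5*W
p = -21 (p = -20*2 + 19 = -40 + 19 = -21)
(-3858 + v(52, -64))/(p - 3116) = (-3858 + 5*(-64))/(-21 - 3116) = (-3858 - 320)/(-3137) = -4178*(-1/3137) = 4178/3137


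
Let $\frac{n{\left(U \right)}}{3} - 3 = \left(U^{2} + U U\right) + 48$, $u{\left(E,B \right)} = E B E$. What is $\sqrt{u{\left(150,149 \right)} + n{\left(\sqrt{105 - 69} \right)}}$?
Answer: $3 \sqrt{372541} \approx 1831.1$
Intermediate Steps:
$u{\left(E,B \right)} = B E^{2}$ ($u{\left(E,B \right)} = B E E = B E^{2}$)
$n{\left(U \right)} = 153 + 6 U^{2}$ ($n{\left(U \right)} = 9 + 3 \left(\left(U^{2} + U U\right) + 48\right) = 9 + 3 \left(\left(U^{2} + U^{2}\right) + 48\right) = 9 + 3 \left(2 U^{2} + 48\right) = 9 + 3 \left(48 + 2 U^{2}\right) = 9 + \left(144 + 6 U^{2}\right) = 153 + 6 U^{2}$)
$\sqrt{u{\left(150,149 \right)} + n{\left(\sqrt{105 - 69} \right)}} = \sqrt{149 \cdot 150^{2} + \left(153 + 6 \left(\sqrt{105 - 69}\right)^{2}\right)} = \sqrt{149 \cdot 22500 + \left(153 + 6 \left(\sqrt{36}\right)^{2}\right)} = \sqrt{3352500 + \left(153 + 6 \cdot 6^{2}\right)} = \sqrt{3352500 + \left(153 + 6 \cdot 36\right)} = \sqrt{3352500 + \left(153 + 216\right)} = \sqrt{3352500 + 369} = \sqrt{3352869} = 3 \sqrt{372541}$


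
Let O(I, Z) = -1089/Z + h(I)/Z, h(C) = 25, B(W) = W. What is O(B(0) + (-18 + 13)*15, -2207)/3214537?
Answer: 1064/7094483159 ≈ 1.4998e-7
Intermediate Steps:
O(I, Z) = -1064/Z (O(I, Z) = -1089/Z + 25/Z = -1064/Z)
O(B(0) + (-18 + 13)*15, -2207)/3214537 = -1064/(-2207)/3214537 = -1064*(-1/2207)*(1/3214537) = (1064/2207)*(1/3214537) = 1064/7094483159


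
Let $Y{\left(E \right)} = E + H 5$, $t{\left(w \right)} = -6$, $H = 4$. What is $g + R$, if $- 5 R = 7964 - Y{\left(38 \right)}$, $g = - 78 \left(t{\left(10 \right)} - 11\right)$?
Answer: $- \frac{1276}{5} \approx -255.2$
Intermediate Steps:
$Y{\left(E \right)} = 20 + E$ ($Y{\left(E \right)} = E + 4 \cdot 5 = E + 20 = 20 + E$)
$g = 1326$ ($g = - 78 \left(-6 - 11\right) = \left(-78\right) \left(-17\right) = 1326$)
$R = - \frac{7906}{5}$ ($R = - \frac{7964 - \left(20 + 38\right)}{5} = - \frac{7964 - 58}{5} = \left(- \frac{1}{5}\right) 7906 = - \frac{7906}{5} \approx -1581.2$)
$g + R = 1326 - \frac{7906}{5} = - \frac{1276}{5}$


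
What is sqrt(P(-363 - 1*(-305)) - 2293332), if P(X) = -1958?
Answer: I*sqrt(2295290) ≈ 1515.0*I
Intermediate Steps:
sqrt(P(-363 - 1*(-305)) - 2293332) = sqrt(-1958 - 2293332) = sqrt(-2295290) = I*sqrt(2295290)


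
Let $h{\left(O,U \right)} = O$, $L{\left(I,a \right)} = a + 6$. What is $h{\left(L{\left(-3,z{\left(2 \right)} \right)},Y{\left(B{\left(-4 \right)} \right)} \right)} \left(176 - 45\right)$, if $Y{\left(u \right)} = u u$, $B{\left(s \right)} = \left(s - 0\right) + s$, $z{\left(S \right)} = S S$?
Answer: $1310$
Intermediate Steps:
$z{\left(S \right)} = S^{2}$
$B{\left(s \right)} = 2 s$ ($B{\left(s \right)} = \left(s + 0\right) + s = s + s = 2 s$)
$L{\left(I,a \right)} = 6 + a$
$Y{\left(u \right)} = u^{2}$
$h{\left(L{\left(-3,z{\left(2 \right)} \right)},Y{\left(B{\left(-4 \right)} \right)} \right)} \left(176 - 45\right) = \left(6 + 2^{2}\right) \left(176 - 45\right) = \left(6 + 4\right) \left(176 - 45\right) = 10 \cdot 131 = 1310$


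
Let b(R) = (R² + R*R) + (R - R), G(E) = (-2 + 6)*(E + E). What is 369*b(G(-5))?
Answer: 1180800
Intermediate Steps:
G(E) = 8*E (G(E) = 4*(2*E) = 8*E)
b(R) = 2*R² (b(R) = (R² + R²) + 0 = 2*R² + 0 = 2*R²)
369*b(G(-5)) = 369*(2*(8*(-5))²) = 369*(2*(-40)²) = 369*(2*1600) = 369*3200 = 1180800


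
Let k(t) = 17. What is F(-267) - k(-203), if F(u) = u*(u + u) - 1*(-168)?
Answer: 142729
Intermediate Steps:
F(u) = 168 + 2*u² (F(u) = u*(2*u) + 168 = 2*u² + 168 = 168 + 2*u²)
F(-267) - k(-203) = (168 + 2*(-267)²) - 1*17 = (168 + 2*71289) - 17 = (168 + 142578) - 17 = 142746 - 17 = 142729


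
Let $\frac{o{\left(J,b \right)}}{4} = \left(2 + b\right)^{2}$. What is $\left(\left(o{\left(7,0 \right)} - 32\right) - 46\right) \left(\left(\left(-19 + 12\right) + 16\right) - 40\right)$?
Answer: $1922$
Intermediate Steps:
$o{\left(J,b \right)} = 4 \left(2 + b\right)^{2}$
$\left(\left(o{\left(7,0 \right)} - 32\right) - 46\right) \left(\left(\left(-19 + 12\right) + 16\right) - 40\right) = \left(\left(4 \left(2 + 0\right)^{2} - 32\right) - 46\right) \left(\left(\left(-19 + 12\right) + 16\right) - 40\right) = \left(\left(4 \cdot 2^{2} - 32\right) - 46\right) \left(\left(-7 + 16\right) - 40\right) = \left(\left(4 \cdot 4 - 32\right) - 46\right) \left(9 - 40\right) = \left(\left(16 - 32\right) - 46\right) \left(-31\right) = \left(-16 - 46\right) \left(-31\right) = \left(-62\right) \left(-31\right) = 1922$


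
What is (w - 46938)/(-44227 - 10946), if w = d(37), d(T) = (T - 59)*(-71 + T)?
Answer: 46190/55173 ≈ 0.83718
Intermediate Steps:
d(T) = (-71 + T)*(-59 + T) (d(T) = (-59 + T)*(-71 + T) = (-71 + T)*(-59 + T))
w = 748 (w = 4189 + 37**2 - 130*37 = 4189 + 1369 - 4810 = 748)
(w - 46938)/(-44227 - 10946) = (748 - 46938)/(-44227 - 10946) = -46190/(-55173) = -46190*(-1/55173) = 46190/55173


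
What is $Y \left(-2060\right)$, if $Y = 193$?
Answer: $-397580$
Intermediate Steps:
$Y \left(-2060\right) = 193 \left(-2060\right) = -397580$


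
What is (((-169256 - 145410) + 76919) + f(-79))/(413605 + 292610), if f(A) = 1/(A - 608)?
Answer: -32666438/97033941 ≈ -0.33665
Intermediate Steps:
f(A) = 1/(-608 + A)
(((-169256 - 145410) + 76919) + f(-79))/(413605 + 292610) = (((-169256 - 145410) + 76919) + 1/(-608 - 79))/(413605 + 292610) = ((-314666 + 76919) + 1/(-687))/706215 = (-237747 - 1/687)*(1/706215) = -163332190/687*1/706215 = -32666438/97033941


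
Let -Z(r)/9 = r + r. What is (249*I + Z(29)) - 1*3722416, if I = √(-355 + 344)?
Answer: -3722938 + 249*I*√11 ≈ -3.7229e+6 + 825.84*I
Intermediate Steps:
Z(r) = -18*r (Z(r) = -9*(r + r) = -18*r)
I = I*√11 (I = √(-11) = I*√11 ≈ 3.3166*I)
(249*I + Z(29)) - 1*3722416 = (249*(I*√11) - 18*29) - 1*3722416 = (249*I*√11 - 522) - 3722416 = (-522 + 249*I*√11) - 3722416 = -3722938 + 249*I*√11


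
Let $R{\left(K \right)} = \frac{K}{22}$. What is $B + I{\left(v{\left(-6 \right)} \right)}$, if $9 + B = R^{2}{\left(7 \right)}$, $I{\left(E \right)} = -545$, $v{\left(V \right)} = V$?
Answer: $- \frac{268087}{484} \approx -553.9$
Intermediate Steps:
$R{\left(K \right)} = \frac{K}{22}$ ($R{\left(K \right)} = K \frac{1}{22} = \frac{K}{22}$)
$B = - \frac{4307}{484}$ ($B = -9 + \left(\frac{1}{22} \cdot 7\right)^{2} = -9 + \left(\frac{7}{22}\right)^{2} = -9 + \frac{49}{484} = - \frac{4307}{484} \approx -8.8988$)
$B + I{\left(v{\left(-6 \right)} \right)} = - \frac{4307}{484} - 545 = - \frac{268087}{484}$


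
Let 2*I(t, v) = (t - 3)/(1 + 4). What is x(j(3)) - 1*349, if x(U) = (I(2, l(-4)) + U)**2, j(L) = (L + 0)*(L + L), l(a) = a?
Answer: -2859/100 ≈ -28.590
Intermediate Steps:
I(t, v) = -3/10 + t/10 (I(t, v) = ((t - 3)/(1 + 4))/2 = ((-3 + t)/5)/2 = ((-3 + t)*(1/5))/2 = (-3/5 + t/5)/2 = -3/10 + t/10)
j(L) = 2*L**2 (j(L) = L*(2*L) = 2*L**2)
x(U) = (-1/10 + U)**2 (x(U) = ((-3/10 + (1/10)*2) + U)**2 = ((-3/10 + 1/5) + U)**2 = (-1/10 + U)**2)
x(j(3)) - 1*349 = (-1 + 10*(2*3**2))**2/100 - 1*349 = (-1 + 10*(2*9))**2/100 - 349 = (-1 + 10*18)**2/100 - 349 = (-1 + 180)**2/100 - 349 = (1/100)*179**2 - 349 = (1/100)*32041 - 349 = 32041/100 - 349 = -2859/100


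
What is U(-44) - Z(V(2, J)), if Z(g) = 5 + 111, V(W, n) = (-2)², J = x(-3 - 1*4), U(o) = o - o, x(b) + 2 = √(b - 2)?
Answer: -116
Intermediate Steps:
x(b) = -2 + √(-2 + b) (x(b) = -2 + √(b - 2) = -2 + √(-2 + b))
U(o) = 0
J = -2 + 3*I (J = -2 + √(-2 + (-3 - 1*4)) = -2 + √(-2 + (-3 - 4)) = -2 + √(-2 - 7) = -2 + √(-9) = -2 + 3*I ≈ -2.0 + 3.0*I)
V(W, n) = 4
Z(g) = 116
U(-44) - Z(V(2, J)) = 0 - 1*116 = 0 - 116 = -116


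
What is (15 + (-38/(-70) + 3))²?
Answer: 421201/1225 ≈ 343.84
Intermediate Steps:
(15 + (-38/(-70) + 3))² = (15 + (-38*(-1/70) + 3))² = (15 + (19/35 + 3))² = (15 + 124/35)² = (649/35)² = 421201/1225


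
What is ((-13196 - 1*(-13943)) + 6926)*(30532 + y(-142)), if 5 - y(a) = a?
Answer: 235399967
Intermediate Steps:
y(a) = 5 - a
((-13196 - 1*(-13943)) + 6926)*(30532 + y(-142)) = ((-13196 - 1*(-13943)) + 6926)*(30532 + (5 - 1*(-142))) = ((-13196 + 13943) + 6926)*(30532 + (5 + 142)) = (747 + 6926)*(30532 + 147) = 7673*30679 = 235399967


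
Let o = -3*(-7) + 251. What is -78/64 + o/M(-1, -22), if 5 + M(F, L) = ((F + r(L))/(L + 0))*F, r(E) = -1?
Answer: -12241/224 ≈ -54.647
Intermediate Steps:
M(F, L) = -5 + F*(-1 + F)/L (M(F, L) = -5 + ((F - 1)/(L + 0))*F = -5 + ((-1 + F)/L)*F = -5 + F*(-1 + F)/L)
o = 272 (o = 21 + 251 = 272)
-78/64 + o/M(-1, -22) = -78/64 + 272/((((-1)**2 - 1*(-1) - 5*(-22))/(-22))) = -78*1/64 + 272/((-(1 + 1 + 110)/22)) = -39/32 + 272/((-1/22*112)) = -39/32 + 272/(-56/11) = -39/32 + 272*(-11/56) = -39/32 - 374/7 = -12241/224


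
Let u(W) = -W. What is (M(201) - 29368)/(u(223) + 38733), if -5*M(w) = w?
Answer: -147041/192550 ≈ -0.76365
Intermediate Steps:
M(w) = -w/5
(M(201) - 29368)/(u(223) + 38733) = (-⅕*201 - 29368)/(-1*223 + 38733) = (-201/5 - 29368)/(-223 + 38733) = -147041/5/38510 = -147041/5*1/38510 = -147041/192550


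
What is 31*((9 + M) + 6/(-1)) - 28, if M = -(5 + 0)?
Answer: -90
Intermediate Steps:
M = -5 (M = -1*5 = -5)
31*((9 + M) + 6/(-1)) - 28 = 31*((9 - 5) + 6/(-1)) - 28 = 31*(4 + 6*(-1)) - 28 = 31*(4 - 6) - 28 = 31*(-2) - 28 = -62 - 28 = -90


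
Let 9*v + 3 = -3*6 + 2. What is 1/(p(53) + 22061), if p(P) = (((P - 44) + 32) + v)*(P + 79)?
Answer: 3/81583 ≈ 3.6772e-5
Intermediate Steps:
v = -19/9 (v = -⅓ + (-3*6 + 2)/9 = -⅓ + (-18 + 2)/9 = -⅓ + (⅑)*(-16) = -⅓ - 16/9 = -19/9 ≈ -2.1111)
p(P) = (79 + P)*(-127/9 + P) (p(P) = (((P - 44) + 32) - 19/9)*(P + 79) = (((-44 + P) + 32) - 19/9)*(79 + P) = ((-12 + P) - 19/9)*(79 + P) = (-127/9 + P)*(79 + P) = (79 + P)*(-127/9 + P))
1/(p(53) + 22061) = 1/((-10033/9 + 53² + (584/9)*53) + 22061) = 1/((-10033/9 + 2809 + 30952/9) + 22061) = 1/(15400/3 + 22061) = 1/(81583/3) = 3/81583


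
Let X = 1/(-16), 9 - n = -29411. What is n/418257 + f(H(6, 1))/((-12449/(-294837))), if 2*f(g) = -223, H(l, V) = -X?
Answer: -27499101022147/10413762786 ≈ -2640.6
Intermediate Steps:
n = 29420 (n = 9 - 1*(-29411) = 9 + 29411 = 29420)
X = -1/16 ≈ -0.062500
H(l, V) = 1/16 (H(l, V) = -1*(-1/16) = 1/16)
f(g) = -223/2 (f(g) = (½)*(-223) = -223/2)
n/418257 + f(H(6, 1))/((-12449/(-294837))) = 29420/418257 - 223/(2*((-12449/(-294837)))) = 29420*(1/418257) - 223/(2*((-12449*(-1/294837)))) = 29420/418257 - 223/(2*12449/294837) = 29420/418257 - 223/2*294837/12449 = 29420/418257 - 65748651/24898 = -27499101022147/10413762786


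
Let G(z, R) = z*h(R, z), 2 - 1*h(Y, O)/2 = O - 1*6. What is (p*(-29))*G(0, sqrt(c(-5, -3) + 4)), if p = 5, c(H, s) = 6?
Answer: 0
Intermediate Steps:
h(Y, O) = 16 - 2*O (h(Y, O) = 4 - 2*(O - 1*6) = 4 - 2*(O - 6) = 4 - 2*(-6 + O) = 4 + (12 - 2*O) = 16 - 2*O)
G(z, R) = z*(16 - 2*z)
(p*(-29))*G(0, sqrt(c(-5, -3) + 4)) = (5*(-29))*(2*0*(8 - 1*0)) = -290*0*(8 + 0) = -290*0*8 = -145*0 = 0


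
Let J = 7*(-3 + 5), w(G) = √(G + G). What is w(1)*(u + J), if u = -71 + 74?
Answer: 17*√2 ≈ 24.042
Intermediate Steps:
w(G) = √2*√G (w(G) = √(2*G) = √2*√G)
J = 14 (J = 7*2 = 14)
u = 3
w(1)*(u + J) = (√2*√1)*(3 + 14) = (√2*1)*17 = √2*17 = 17*√2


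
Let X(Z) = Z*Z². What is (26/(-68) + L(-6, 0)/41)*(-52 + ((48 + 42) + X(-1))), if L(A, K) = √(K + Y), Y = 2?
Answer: -481/34 + 37*√2/41 ≈ -12.871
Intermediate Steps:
L(A, K) = √(2 + K) (L(A, K) = √(K + 2) = √(2 + K))
X(Z) = Z³
(26/(-68) + L(-6, 0)/41)*(-52 + ((48 + 42) + X(-1))) = (26/(-68) + √(2 + 0)/41)*(-52 + ((48 + 42) + (-1)³)) = (26*(-1/68) + √2*(1/41))*(-52 + (90 - 1)) = (-13/34 + √2/41)*(-52 + 89) = (-13/34 + √2/41)*37 = -481/34 + 37*√2/41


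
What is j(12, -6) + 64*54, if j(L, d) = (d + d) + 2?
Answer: 3446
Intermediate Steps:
j(L, d) = 2 + 2*d (j(L, d) = 2*d + 2 = 2 + 2*d)
j(12, -6) + 64*54 = (2 + 2*(-6)) + 64*54 = (2 - 12) + 3456 = -10 + 3456 = 3446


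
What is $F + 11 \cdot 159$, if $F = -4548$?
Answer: $-2799$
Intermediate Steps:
$F + 11 \cdot 159 = -4548 + 11 \cdot 159 = -4548 + 1749 = -2799$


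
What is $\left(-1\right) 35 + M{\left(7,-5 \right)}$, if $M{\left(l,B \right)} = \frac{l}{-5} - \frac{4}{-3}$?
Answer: $- \frac{526}{15} \approx -35.067$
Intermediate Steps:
$M{\left(l,B \right)} = \frac{4}{3} - \frac{l}{5}$ ($M{\left(l,B \right)} = l \left(- \frac{1}{5}\right) - - \frac{4}{3} = - \frac{l}{5} + \frac{4}{3} = \frac{4}{3} - \frac{l}{5}$)
$\left(-1\right) 35 + M{\left(7,-5 \right)} = \left(-1\right) 35 + \left(\frac{4}{3} - \frac{7}{5}\right) = -35 + \left(\frac{4}{3} - \frac{7}{5}\right) = -35 - \frac{1}{15} = - \frac{526}{15}$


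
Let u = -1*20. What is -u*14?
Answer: 280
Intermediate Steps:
u = -20
-u*14 = -1*(-20)*14 = 20*14 = 280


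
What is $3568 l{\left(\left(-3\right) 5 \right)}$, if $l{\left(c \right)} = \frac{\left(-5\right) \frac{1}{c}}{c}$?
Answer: $- \frac{3568}{45} \approx -79.289$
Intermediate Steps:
$l{\left(c \right)} = - \frac{5}{c^{2}}$
$3568 l{\left(\left(-3\right) 5 \right)} = 3568 \left(- \frac{5}{225}\right) = 3568 \left(\left(-5\right) \frac{1}{225}\right) = 3568 \left(- \frac{1}{45}\right) = - \frac{3568}{45}$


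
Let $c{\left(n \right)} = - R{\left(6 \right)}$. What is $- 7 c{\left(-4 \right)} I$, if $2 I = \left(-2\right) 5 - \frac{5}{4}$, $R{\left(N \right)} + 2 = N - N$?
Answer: $\frac{315}{4} \approx 78.75$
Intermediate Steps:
$R{\left(N \right)} = -2$ ($R{\left(N \right)} = -2 + \left(N - N\right) = -2 + 0 = -2$)
$I = - \frac{45}{8}$ ($I = \frac{\left(-2\right) 5 - \frac{5}{4}}{2} = \frac{-10 - \frac{5}{4}}{2} = \frac{1}{2} \left(- \frac{45}{4}\right) = - \frac{45}{8} \approx -5.625$)
$c{\left(n \right)} = 2$ ($c{\left(n \right)} = \left(-1\right) \left(-2\right) = 2$)
$- 7 c{\left(-4 \right)} I = \left(-7\right) 2 \left(- \frac{45}{8}\right) = \left(-14\right) \left(- \frac{45}{8}\right) = \frac{315}{4}$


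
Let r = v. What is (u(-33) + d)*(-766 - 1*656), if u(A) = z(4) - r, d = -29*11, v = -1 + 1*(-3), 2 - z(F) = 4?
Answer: 450774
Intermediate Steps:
z(F) = -2 (z(F) = 2 - 1*4 = 2 - 4 = -2)
v = -4 (v = -1 - 3 = -4)
r = -4
d = -319
u(A) = 2 (u(A) = -2 - 1*(-4) = -2 + 4 = 2)
(u(-33) + d)*(-766 - 1*656) = (2 - 319)*(-766 - 1*656) = -317*(-766 - 656) = -317*(-1422) = 450774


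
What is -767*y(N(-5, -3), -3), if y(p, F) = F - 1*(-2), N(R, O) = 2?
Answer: 767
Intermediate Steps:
y(p, F) = 2 + F (y(p, F) = F + 2 = 2 + F)
-767*y(N(-5, -3), -3) = -767*(2 - 3) = -767*(-1) = 767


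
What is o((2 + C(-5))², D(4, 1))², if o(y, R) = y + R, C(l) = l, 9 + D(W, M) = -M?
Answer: 1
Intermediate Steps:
D(W, M) = -9 - M
o(y, R) = R + y
o((2 + C(-5))², D(4, 1))² = ((-9 - 1*1) + (2 - 5)²)² = ((-9 - 1) + (-3)²)² = (-10 + 9)² = (-1)² = 1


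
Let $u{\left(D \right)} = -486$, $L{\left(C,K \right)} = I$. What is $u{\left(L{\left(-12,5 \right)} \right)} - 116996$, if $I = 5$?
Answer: $-117482$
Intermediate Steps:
$L{\left(C,K \right)} = 5$
$u{\left(L{\left(-12,5 \right)} \right)} - 116996 = -486 - 116996 = -117482$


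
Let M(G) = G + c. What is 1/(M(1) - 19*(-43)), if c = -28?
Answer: 1/790 ≈ 0.0012658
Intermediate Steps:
M(G) = -28 + G (M(G) = G - 28 = -28 + G)
1/(M(1) - 19*(-43)) = 1/((-28 + 1) - 19*(-43)) = 1/(-27 + 817) = 1/790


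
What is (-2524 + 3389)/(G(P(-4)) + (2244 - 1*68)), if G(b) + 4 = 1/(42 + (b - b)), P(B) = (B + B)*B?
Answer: 7266/18245 ≈ 0.39825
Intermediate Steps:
P(B) = 2*B**2 (P(B) = (2*B)*B = 2*B**2)
G(b) = -167/42 (G(b) = -4 + 1/(42 + (b - b)) = -4 + 1/(42 + 0) = -4 + 1/42 = -167/42)
(-2524 + 3389)/(G(P(-4)) + (2244 - 1*68)) = (-2524 + 3389)/(-167/42 + (2244 - 1*68)) = 865/(-167/42 + (2244 - 68)) = 865/(-167/42 + 2176) = 865/(91225/42) = 865*(42/91225) = 7266/18245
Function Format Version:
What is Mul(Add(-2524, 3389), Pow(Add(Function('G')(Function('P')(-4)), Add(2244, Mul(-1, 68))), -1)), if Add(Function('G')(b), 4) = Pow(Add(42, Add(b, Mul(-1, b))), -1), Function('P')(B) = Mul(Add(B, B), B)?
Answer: Rational(7266, 18245) ≈ 0.39825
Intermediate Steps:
Function('P')(B) = Mul(2, Pow(B, 2)) (Function('P')(B) = Mul(Mul(2, B), B) = Mul(2, Pow(B, 2)))
Function('G')(b) = Rational(-167, 42) (Function('G')(b) = Add(-4, Pow(Add(42, Add(b, Mul(-1, b))), -1)) = Add(-4, Pow(Add(42, 0), -1)) = Add(-4, Pow(42, -1)) = Add(-4, Rational(1, 42)) = Rational(-167, 42))
Mul(Add(-2524, 3389), Pow(Add(Function('G')(Function('P')(-4)), Add(2244, Mul(-1, 68))), -1)) = Mul(Add(-2524, 3389), Pow(Add(Rational(-167, 42), Add(2244, Mul(-1, 68))), -1)) = Mul(865, Pow(Add(Rational(-167, 42), Add(2244, -68)), -1)) = Mul(865, Pow(Add(Rational(-167, 42), 2176), -1)) = Mul(865, Pow(Rational(91225, 42), -1)) = Mul(865, Rational(42, 91225)) = Rational(7266, 18245)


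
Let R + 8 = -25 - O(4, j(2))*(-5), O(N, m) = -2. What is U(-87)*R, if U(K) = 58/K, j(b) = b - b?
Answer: 86/3 ≈ 28.667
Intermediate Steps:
j(b) = 0
R = -43 (R = -8 + (-25 - (-2)*(-5)) = -8 + (-25 - 1*10) = -8 + (-25 - 10) = -8 - 35 = -43)
U(-87)*R = (58/(-87))*(-43) = (58*(-1/87))*(-43) = -⅔*(-43) = 86/3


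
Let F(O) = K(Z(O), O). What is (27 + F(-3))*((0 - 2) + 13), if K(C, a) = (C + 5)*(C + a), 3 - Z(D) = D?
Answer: 660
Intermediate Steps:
Z(D) = 3 - D
K(C, a) = (5 + C)*(C + a)
F(O) = 15 + (3 - O)² + O*(3 - O) (F(O) = (3 - O)² + 5*(3 - O) + 5*O + (3 - O)*O = (3 - O)² + (15 - 5*O) + 5*O + O*(3 - O) = 15 + (3 - O)² + O*(3 - O))
(27 + F(-3))*((0 - 2) + 13) = (27 + (24 - 3*(-3)))*((0 - 2) + 13) = (27 + (24 + 9))*(-2 + 13) = (27 + 33)*11 = 60*11 = 660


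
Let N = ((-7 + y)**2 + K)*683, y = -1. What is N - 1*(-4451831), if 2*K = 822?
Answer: 4776256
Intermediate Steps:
K = 411 (K = (1/2)*822 = 411)
N = 324425 (N = ((-7 - 1)**2 + 411)*683 = ((-8)**2 + 411)*683 = (64 + 411)*683 = 475*683 = 324425)
N - 1*(-4451831) = 324425 - 1*(-4451831) = 324425 + 4451831 = 4776256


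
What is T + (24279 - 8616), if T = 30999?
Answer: 46662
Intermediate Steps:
T + (24279 - 8616) = 30999 + (24279 - 8616) = 30999 + 15663 = 46662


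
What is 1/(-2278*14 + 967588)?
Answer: 1/935696 ≈ 1.0687e-6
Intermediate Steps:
1/(-2278*14 + 967588) = 1/(-31892 + 967588) = 1/935696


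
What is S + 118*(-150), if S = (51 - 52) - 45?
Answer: -17746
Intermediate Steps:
S = -46 (S = -1 - 45 = -46)
S + 118*(-150) = -46 + 118*(-150) = -46 - 17700 = -17746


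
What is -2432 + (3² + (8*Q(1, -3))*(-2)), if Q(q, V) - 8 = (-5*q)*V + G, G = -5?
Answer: -2711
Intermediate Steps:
Q(q, V) = 3 - 5*V*q (Q(q, V) = 8 + ((-5*q)*V - 5) = 8 + (-5*V*q - 5) = 8 + (-5 - 5*V*q) = 3 - 5*V*q)
-2432 + (3² + (8*Q(1, -3))*(-2)) = -2432 + (3² + (8*(3 - 5*(-3)*1))*(-2)) = -2432 + (9 + (8*(3 + 15))*(-2)) = -2432 + (9 + (8*18)*(-2)) = -2432 + (9 + 144*(-2)) = -2432 + (9 - 288) = -2432 - 279 = -2711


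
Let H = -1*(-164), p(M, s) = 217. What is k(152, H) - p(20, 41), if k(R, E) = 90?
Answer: -127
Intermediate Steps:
H = 164
k(152, H) - p(20, 41) = 90 - 1*217 = 90 - 217 = -127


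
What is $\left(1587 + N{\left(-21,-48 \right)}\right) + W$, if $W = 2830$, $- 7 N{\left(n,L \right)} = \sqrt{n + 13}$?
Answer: $4417 - \frac{2 i \sqrt{2}}{7} \approx 4417.0 - 0.40406 i$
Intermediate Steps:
$N{\left(n,L \right)} = - \frac{\sqrt{13 + n}}{7}$ ($N{\left(n,L \right)} = - \frac{\sqrt{n + 13}}{7} = - \frac{\sqrt{13 + n}}{7}$)
$\left(1587 + N{\left(-21,-48 \right)}\right) + W = \left(1587 - \frac{\sqrt{13 - 21}}{7}\right) + 2830 = \left(1587 - \frac{\sqrt{-8}}{7}\right) + 2830 = \left(1587 - \frac{2 i \sqrt{2}}{7}\right) + 2830 = 4417 - \frac{2 i \sqrt{2}}{7}$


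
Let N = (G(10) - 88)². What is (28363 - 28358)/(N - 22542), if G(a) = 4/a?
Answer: -125/371706 ≈ -0.00033629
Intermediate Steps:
N = 191844/25 (N = (4/10 - 88)² = (4*(⅒) - 88)² = (⅖ - 88)² = (-438/5)² = 191844/25 ≈ 7673.8)
(28363 - 28358)/(N - 22542) = (28363 - 28358)/(191844/25 - 22542) = 5/(-371706/25) = 5*(-25/371706) = -125/371706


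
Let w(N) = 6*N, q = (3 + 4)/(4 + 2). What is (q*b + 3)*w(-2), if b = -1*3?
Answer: 6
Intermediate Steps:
q = 7/6 ≈ 1.1667
b = -3
(q*b + 3)*w(-2) = ((7/6)*(-3) + 3)*(6*(-2)) = (-7/2 + 3)*(-12) = -½*(-12) = 6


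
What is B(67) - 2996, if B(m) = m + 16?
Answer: -2913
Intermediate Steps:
B(m) = 16 + m
B(67) - 2996 = (16 + 67) - 2996 = 83 - 2996 = -2913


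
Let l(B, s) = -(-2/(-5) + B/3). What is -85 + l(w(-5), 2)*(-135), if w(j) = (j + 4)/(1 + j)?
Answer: -79/4 ≈ -19.750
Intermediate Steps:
w(j) = (4 + j)/(1 + j)
l(B, s) = -2/5 - B/3 (l(B, s) = -(-2*(-1/5) + B*(1/3)) = -(2/5 + B/3) = -2/5 - B/3)
-85 + l(w(-5), 2)*(-135) = -85 + (-2/5 - (4 - 5)/(3*(1 - 5)))*(-135) = -85 + (-2/5 - (-1)/(3*(-4)))*(-135) = -85 + (-2/5 - (-1)*(-1)/12)*(-135) = -85 + (-2/5 - 1/3*1/4)*(-135) = -85 + (-2/5 - 1/12)*(-135) = -85 - 29/60*(-135) = -85 + 261/4 = -79/4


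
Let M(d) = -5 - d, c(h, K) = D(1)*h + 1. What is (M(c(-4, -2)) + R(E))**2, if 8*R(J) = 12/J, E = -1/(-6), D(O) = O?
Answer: 49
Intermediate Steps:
c(h, K) = 1 + h (c(h, K) = 1*h + 1 = h + 1 = 1 + h)
E = 1/6 (E = -1*(-1/6) = 1/6 ≈ 0.16667)
R(J) = 3/(2*J) (R(J) = (12/J)/8 = 3/(2*J))
(M(c(-4, -2)) + R(E))**2 = ((-5 - (1 - 4)) + 3/(2*(1/6)))**2 = ((-5 - 1*(-3)) + (3/2)*6)**2 = ((-5 + 3) + 9)**2 = (-2 + 9)**2 = 7**2 = 49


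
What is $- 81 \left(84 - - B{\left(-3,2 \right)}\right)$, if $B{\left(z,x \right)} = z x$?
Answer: $-6318$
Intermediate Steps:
$B{\left(z,x \right)} = x z$
$- 81 \left(84 - - B{\left(-3,2 \right)}\right) = - 81 \left(84 + \left(\left(-5\right) 0 + 2 \left(-3\right)\right)\right) = - 81 \left(84 + \left(0 - 6\right)\right) = - 81 \left(84 - 6\right) = \left(-81\right) 78 = -6318$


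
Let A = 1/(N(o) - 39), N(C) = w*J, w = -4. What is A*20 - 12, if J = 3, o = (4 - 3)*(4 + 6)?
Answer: -632/51 ≈ -12.392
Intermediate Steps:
o = 10 (o = 1*10 = 10)
N(C) = -12 (N(C) = -4*3 = -12)
A = -1/51 (A = 1/(-12 - 39) = 1/(-51) = -1/51 ≈ -0.019608)
A*20 - 12 = -1/51*20 - 12 = -20/51 - 12 = -632/51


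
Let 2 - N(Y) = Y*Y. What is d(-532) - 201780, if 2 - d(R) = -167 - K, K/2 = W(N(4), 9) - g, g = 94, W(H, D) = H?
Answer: -201827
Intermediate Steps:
N(Y) = 2 - Y² (N(Y) = 2 - Y*Y = 2 - Y²)
K = -216 (K = 2*((2 - 1*4²) - 1*94) = 2*((2 - 1*16) - 94) = 2*((2 - 16) - 94) = 2*(-14 - 94) = 2*(-108) = -216)
d(R) = -47 (d(R) = 2 - (-167 - 1*(-216)) = 2 - (-167 + 216) = 2 - 1*49 = 2 - 49 = -47)
d(-532) - 201780 = -47 - 201780 = -201827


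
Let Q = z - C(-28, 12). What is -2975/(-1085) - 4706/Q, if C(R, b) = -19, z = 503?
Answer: -50758/8091 ≈ -6.2734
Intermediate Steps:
Q = 522 (Q = 503 - 1*(-19) = 503 + 19 = 522)
-2975/(-1085) - 4706/Q = -2975/(-1085) - 4706/522 = -2975*(-1/1085) - 4706*1/522 = 85/31 - 2353/261 = -50758/8091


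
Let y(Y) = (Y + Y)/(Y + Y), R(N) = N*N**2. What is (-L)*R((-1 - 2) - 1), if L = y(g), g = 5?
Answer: 64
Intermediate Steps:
R(N) = N**3
y(Y) = 1 (y(Y) = (2*Y)/((2*Y)) = (2*Y)*(1/(2*Y)) = 1)
L = 1
(-L)*R((-1 - 2) - 1) = (-1*1)*((-1 - 2) - 1)**3 = -(-3 - 1)**3 = -1*(-4)**3 = -1*(-64) = 64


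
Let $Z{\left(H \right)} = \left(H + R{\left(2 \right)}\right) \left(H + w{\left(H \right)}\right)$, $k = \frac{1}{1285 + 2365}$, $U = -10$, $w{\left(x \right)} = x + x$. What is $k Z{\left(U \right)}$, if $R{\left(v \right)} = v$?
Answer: $\frac{24}{365} \approx 0.065753$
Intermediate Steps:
$w{\left(x \right)} = 2 x$
$k = \frac{1}{3650} \approx 0.00027397$
$Z{\left(H \right)} = 3 H \left(2 + H\right)$ ($Z{\left(H \right)} = \left(H + 2\right) \left(H + 2 H\right) = \left(2 + H\right) 3 H = 3 H \left(2 + H\right)$)
$k Z{\left(U \right)} = \frac{3 \left(-10\right) \left(2 - 10\right)}{3650} = \frac{3 \left(-10\right) \left(-8\right)}{3650} = \frac{1}{3650} \cdot 240 = \frac{24}{365}$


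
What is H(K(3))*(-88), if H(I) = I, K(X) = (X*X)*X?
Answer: -2376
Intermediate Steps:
K(X) = X³ (K(X) = X²*X = X³)
H(K(3))*(-88) = 3³*(-88) = 27*(-88) = -2376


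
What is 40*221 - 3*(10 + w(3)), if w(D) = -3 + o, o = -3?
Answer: 8828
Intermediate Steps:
w(D) = -6 (w(D) = -3 - 3 = -6)
40*221 - 3*(10 + w(3)) = 40*221 - 3*(10 - 6) = 8840 - 3*4 = 8840 - 12 = 8828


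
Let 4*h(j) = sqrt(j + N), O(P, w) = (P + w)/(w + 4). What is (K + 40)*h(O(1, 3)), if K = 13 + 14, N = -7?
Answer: 201*I*sqrt(35)/28 ≈ 42.469*I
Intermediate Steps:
O(P, w) = (P + w)/(4 + w)
h(j) = sqrt(-7 + j)/4 (h(j) = sqrt(j - 7)/4 = sqrt(-7 + j)/4)
K = 27
(K + 40)*h(O(1, 3)) = (27 + 40)*(sqrt(-7 + (1 + 3)/(4 + 3))/4) = 67*(sqrt(-7 + 4/7)/4) = 67*(sqrt(-45/7)/4) = 67*((3*I*sqrt(35)/7)/4) = 67*(3*I*sqrt(35)/28) = 201*I*sqrt(35)/28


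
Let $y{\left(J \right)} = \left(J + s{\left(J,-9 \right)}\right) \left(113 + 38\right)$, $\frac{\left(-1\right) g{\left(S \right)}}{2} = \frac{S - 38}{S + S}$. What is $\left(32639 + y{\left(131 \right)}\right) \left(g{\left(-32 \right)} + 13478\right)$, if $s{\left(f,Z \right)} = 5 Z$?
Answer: $\frac{9837343125}{16} \approx 6.1483 \cdot 10^{8}$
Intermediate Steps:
$g{\left(S \right)} = - \frac{-38 + S}{S}$ ($g{\left(S \right)} = - 2 \frac{S - 38}{S + S} = - 2 \frac{-38 + S}{2 S} = - \frac{-38 + S}{S}$)
$y{\left(J \right)} = -6795 + 151 J$ ($y{\left(J \right)} = \left(J + 5 \left(-9\right)\right) \left(113 + 38\right) = \left(J - 45\right) 151 = \left(-45 + J\right) 151 = -6795 + 151 J$)
$\left(32639 + y{\left(131 \right)}\right) \left(g{\left(-32 \right)} + 13478\right) = \left(32639 + \left(-6795 + 151 \cdot 131\right)\right) \left(\frac{38 - -32}{-32} + 13478\right) = \left(32639 + \left(-6795 + 19781\right)\right) \left(- \frac{38 + 32}{32} + 13478\right) = \left(32639 + 12986\right) \left(\left(- \frac{1}{32}\right) 70 + 13478\right) = 45625 \left(- \frac{35}{16} + 13478\right) = 45625 \cdot \frac{215613}{16} = \frac{9837343125}{16}$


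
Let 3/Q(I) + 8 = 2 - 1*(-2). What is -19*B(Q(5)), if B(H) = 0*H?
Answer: 0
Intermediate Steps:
Q(I) = -3/4 (Q(I) = 3/(-8 + (2 - 1*(-2))) = 3/(-8 + (2 + 2)) = 3/(-8 + 4) = 3/(-4) = 3*(-1/4) = -3/4)
B(H) = 0
-19*B(Q(5)) = -19*0 = 0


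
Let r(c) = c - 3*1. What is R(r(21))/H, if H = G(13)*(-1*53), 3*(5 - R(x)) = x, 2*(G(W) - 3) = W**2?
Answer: 2/9275 ≈ 0.00021563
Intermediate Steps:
r(c) = -3 + c (r(c) = c - 3 = -3 + c)
G(W) = 3 + W**2/2
R(x) = 5 - x/3
H = -9275/2 (H = (3 + (1/2)*13**2)*(-1*53) = (3 + (1/2)*169)*(-53) = (3 + 169/2)*(-53) = (175/2)*(-53) = -9275/2 ≈ -4637.5)
R(r(21))/H = (5 - (-3 + 21)/3)/(-9275/2) = (5 - 1/3*18)*(-2/9275) = (5 - 6)*(-2/9275) = -1*(-2/9275) = 2/9275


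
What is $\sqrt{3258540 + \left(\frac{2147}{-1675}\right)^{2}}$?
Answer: $\frac{\sqrt{9142245897109}}{1675} \approx 1805.1$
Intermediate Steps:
$\sqrt{3258540 + \left(\frac{2147}{-1675}\right)^{2}} = \sqrt{3258540 + \left(2147 \left(- \frac{1}{1675}\right)\right)^{2}} = \sqrt{3258540 + \left(- \frac{2147}{1675}\right)^{2}} = \sqrt{3258540 + \frac{4609609}{2805625}} = \sqrt{\frac{9142245897109}{2805625}} = \frac{\sqrt{9142245897109}}{1675}$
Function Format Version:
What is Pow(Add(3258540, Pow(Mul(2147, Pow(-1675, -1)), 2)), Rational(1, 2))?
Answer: Mul(Rational(1, 1675), Pow(9142245897109, Rational(1, 2))) ≈ 1805.1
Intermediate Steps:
Pow(Add(3258540, Pow(Mul(2147, Pow(-1675, -1)), 2)), Rational(1, 2)) = Pow(Add(3258540, Pow(Mul(2147, Rational(-1, 1675)), 2)), Rational(1, 2)) = Pow(Add(3258540, Pow(Rational(-2147, 1675), 2)), Rational(1, 2)) = Pow(Add(3258540, Rational(4609609, 2805625)), Rational(1, 2)) = Pow(Rational(9142245897109, 2805625), Rational(1, 2)) = Mul(Rational(1, 1675), Pow(9142245897109, Rational(1, 2)))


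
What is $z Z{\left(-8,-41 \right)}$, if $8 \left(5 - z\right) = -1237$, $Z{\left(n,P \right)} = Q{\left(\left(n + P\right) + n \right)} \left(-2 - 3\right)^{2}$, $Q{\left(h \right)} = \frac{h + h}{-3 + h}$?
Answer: $\frac{121315}{16} \approx 7582.2$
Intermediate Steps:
$Q{\left(h \right)} = \frac{2 h}{-3 + h}$
$Z{\left(n,P \right)} = \frac{50 \left(P + 2 n\right)}{-3 + P + 2 n}$ ($Z{\left(n,P \right)} = \frac{2 \left(\left(n + P\right) + n\right)}{-3 + \left(\left(n + P\right) + n\right)} \left(-2 - 3\right)^{2} = \frac{2 \left(\left(P + n\right) + n\right)}{-3 + \left(\left(P + n\right) + n\right)} \left(-5\right)^{2} = \frac{2 \left(P + 2 n\right)}{-3 + \left(P + 2 n\right)} 25 = \frac{2 \left(P + 2 n\right)}{-3 + P + 2 n} 25 = \frac{50 \left(P + 2 n\right)}{-3 + P + 2 n}$)
$z = \frac{1277}{8}$ ($z = 5 - - \frac{1237}{8} = 5 + \frac{1237}{8} = \frac{1277}{8} \approx 159.63$)
$z Z{\left(-8,-41 \right)} = \frac{1277 \frac{50 \left(-41 + 2 \left(-8\right)\right)}{-3 - 41 + 2 \left(-8\right)}}{8} = \frac{1277 \frac{50 \left(-41 - 16\right)}{-3 - 41 - 16}}{8} = \frac{1277 \cdot 50 \frac{1}{-60} \left(-57\right)}{8} = \frac{1277 \cdot 50 \left(- \frac{1}{60}\right) \left(-57\right)}{8} = \frac{1277}{8} \cdot \frac{95}{2} = \frac{121315}{16}$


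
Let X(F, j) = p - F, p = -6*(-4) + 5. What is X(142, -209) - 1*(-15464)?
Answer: 15351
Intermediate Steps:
p = 29 (p = 24 + 5 = 29)
X(F, j) = 29 - F
X(142, -209) - 1*(-15464) = (29 - 1*142) - 1*(-15464) = (29 - 142) + 15464 = -113 + 15464 = 15351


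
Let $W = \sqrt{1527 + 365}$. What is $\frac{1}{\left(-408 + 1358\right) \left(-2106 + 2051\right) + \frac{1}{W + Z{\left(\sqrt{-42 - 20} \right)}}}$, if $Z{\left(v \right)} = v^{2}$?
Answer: $- \frac{101992062}{5329088479001} + \frac{2 \sqrt{473}}{5329088479001} \approx -1.9139 \cdot 10^{-5}$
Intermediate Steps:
$W = 2 \sqrt{473}$ ($W = \sqrt{1892} = 2 \sqrt{473} \approx 43.497$)
$\frac{1}{\left(-408 + 1358\right) \left(-2106 + 2051\right) + \frac{1}{W + Z{\left(\sqrt{-42 - 20} \right)}}} = \frac{1}{\left(-408 + 1358\right) \left(-2106 + 2051\right) + \frac{1}{2 \sqrt{473} + \left(\sqrt{-42 - 20}\right)^{2}}} = \frac{1}{950 \left(-55\right) + \frac{1}{2 \sqrt{473} + \left(\sqrt{-62}\right)^{2}}} = \frac{1}{-52250 + \frac{1}{2 \sqrt{473} + \left(i \sqrt{62}\right)^{2}}} = \frac{1}{-52250 + \frac{1}{2 \sqrt{473} - 62}} = \frac{1}{-52250 + \frac{1}{-62 + 2 \sqrt{473}}}$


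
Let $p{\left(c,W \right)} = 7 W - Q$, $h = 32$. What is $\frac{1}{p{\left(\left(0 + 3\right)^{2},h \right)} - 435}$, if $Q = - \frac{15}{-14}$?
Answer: $- \frac{14}{2969} \approx -0.0047154$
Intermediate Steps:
$Q = \frac{15}{14}$ ($Q = \left(-15\right) \left(- \frac{1}{14}\right) = \frac{15}{14} \approx 1.0714$)
$p{\left(c,W \right)} = - \frac{15}{14} + 7 W$ ($p{\left(c,W \right)} = 7 W - \frac{15}{14} = - \frac{15}{14} + 7 W$)
$\frac{1}{p{\left(\left(0 + 3\right)^{2},h \right)} - 435} = \frac{1}{\left(- \frac{15}{14} + 7 \cdot 32\right) - 435} = \frac{1}{\left(- \frac{15}{14} + 224\right) - 435} = \frac{1}{\frac{3121}{14} - 435} = \frac{1}{- \frac{2969}{14}} = - \frac{14}{2969}$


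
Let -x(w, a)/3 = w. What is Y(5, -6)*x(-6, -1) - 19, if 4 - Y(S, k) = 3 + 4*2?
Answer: -145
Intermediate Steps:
Y(S, k) = -7 (Y(S, k) = 4 - (3 + 4*2) = 4 - (3 + 8) = 4 - 1*11 = 4 - 11 = -7)
x(w, a) = -3*w
Y(5, -6)*x(-6, -1) - 19 = -(-21)*(-6) - 19 = -7*18 - 19 = -126 - 19 = -145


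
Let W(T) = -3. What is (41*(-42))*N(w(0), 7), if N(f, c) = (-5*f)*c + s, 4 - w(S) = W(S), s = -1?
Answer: 423612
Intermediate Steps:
w(S) = 7 (w(S) = 4 - 1*(-3) = 4 + 3 = 7)
N(f, c) = -1 - 5*c*f (N(f, c) = (-5*f)*c - 1 = -5*c*f - 1 = -1 - 5*c*f)
(41*(-42))*N(w(0), 7) = (41*(-42))*(-1 - 5*7*7) = -1722*(-1 - 245) = -1722*(-246) = 423612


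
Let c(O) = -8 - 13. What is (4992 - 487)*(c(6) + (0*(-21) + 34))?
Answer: 58565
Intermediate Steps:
c(O) = -21
(4992 - 487)*(c(6) + (0*(-21) + 34)) = (4992 - 487)*(-21 + (0*(-21) + 34)) = 4505*(-21 + (0 + 34)) = 4505*(-21 + 34) = 4505*13 = 58565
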